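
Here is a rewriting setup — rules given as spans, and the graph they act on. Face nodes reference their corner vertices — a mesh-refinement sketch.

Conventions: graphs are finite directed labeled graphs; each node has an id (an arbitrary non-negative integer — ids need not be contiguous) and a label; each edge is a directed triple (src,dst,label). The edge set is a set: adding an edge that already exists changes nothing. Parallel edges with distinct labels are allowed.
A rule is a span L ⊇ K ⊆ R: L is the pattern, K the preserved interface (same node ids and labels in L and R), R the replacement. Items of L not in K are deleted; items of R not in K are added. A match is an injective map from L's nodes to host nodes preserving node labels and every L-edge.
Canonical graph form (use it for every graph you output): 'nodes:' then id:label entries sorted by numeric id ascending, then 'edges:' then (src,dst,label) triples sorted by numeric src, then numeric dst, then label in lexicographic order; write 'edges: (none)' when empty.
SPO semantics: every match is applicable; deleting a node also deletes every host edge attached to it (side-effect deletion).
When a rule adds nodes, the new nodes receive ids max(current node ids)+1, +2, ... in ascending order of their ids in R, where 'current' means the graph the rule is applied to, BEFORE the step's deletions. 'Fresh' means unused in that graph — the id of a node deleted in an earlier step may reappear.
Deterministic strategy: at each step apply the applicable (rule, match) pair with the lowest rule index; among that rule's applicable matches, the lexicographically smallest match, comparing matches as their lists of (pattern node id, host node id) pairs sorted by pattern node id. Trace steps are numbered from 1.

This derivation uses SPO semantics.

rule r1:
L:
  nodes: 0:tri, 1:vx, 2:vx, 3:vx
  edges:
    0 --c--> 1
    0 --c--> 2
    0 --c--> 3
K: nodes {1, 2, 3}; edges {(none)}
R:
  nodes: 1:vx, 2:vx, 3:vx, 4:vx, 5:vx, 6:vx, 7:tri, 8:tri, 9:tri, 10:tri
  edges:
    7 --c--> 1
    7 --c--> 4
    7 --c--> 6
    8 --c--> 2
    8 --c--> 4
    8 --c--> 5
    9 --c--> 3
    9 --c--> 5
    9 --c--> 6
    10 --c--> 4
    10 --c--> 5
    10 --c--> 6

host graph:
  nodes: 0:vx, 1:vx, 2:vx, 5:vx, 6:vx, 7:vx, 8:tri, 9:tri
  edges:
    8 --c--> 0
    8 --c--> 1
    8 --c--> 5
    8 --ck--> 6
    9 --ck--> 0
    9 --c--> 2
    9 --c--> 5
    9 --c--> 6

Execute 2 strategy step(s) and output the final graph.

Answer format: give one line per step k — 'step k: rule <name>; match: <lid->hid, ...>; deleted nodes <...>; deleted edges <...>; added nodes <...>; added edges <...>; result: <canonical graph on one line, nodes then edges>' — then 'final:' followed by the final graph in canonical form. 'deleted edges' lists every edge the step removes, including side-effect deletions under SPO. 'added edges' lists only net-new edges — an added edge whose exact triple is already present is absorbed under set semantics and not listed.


step 1: rule r1; match: 0->8, 1->0, 2->1, 3->5; deleted nodes 8; deleted edges (8,0,c); (8,1,c); (8,5,c); (8,6,ck); added nodes 10, 11, 12, 13, 14, 15, 16; added edges (13,0,c); (13,10,c); (13,12,c); (14,1,c); (14,10,c); (14,11,c); (15,5,c); (15,11,c); (15,12,c); (16,10,c); (16,11,c); (16,12,c); result: nodes: 0:vx, 1:vx, 2:vx, 5:vx, 6:vx, 7:vx, 9:tri, 10:vx, 11:vx, 12:vx, 13:tri, 14:tri, 15:tri, 16:tri edges: (9,0,ck); (9,2,c); (9,5,c); (9,6,c); (13,0,c); (13,10,c); (13,12,c); (14,1,c); (14,10,c); (14,11,c); (15,5,c); (15,11,c); (15,12,c); (16,10,c); (16,11,c); (16,12,c)
step 2: rule r1; match: 0->9, 1->2, 2->5, 3->6; deleted nodes 9; deleted edges (9,0,ck); (9,2,c); (9,5,c); (9,6,c); added nodes 17, 18, 19, 20, 21, 22, 23; added edges (20,2,c); (20,17,c); (20,19,c); (21,5,c); (21,17,c); (21,18,c); (22,6,c); (22,18,c); (22,19,c); (23,17,c); (23,18,c); (23,19,c); result: nodes: 0:vx, 1:vx, 2:vx, 5:vx, 6:vx, 7:vx, 10:vx, 11:vx, 12:vx, 13:tri, 14:tri, 15:tri, 16:tri, 17:vx, 18:vx, 19:vx, 20:tri, 21:tri, 22:tri, 23:tri edges: (13,0,c); (13,10,c); (13,12,c); (14,1,c); (14,10,c); (14,11,c); (15,5,c); (15,11,c); (15,12,c); (16,10,c); (16,11,c); (16,12,c); (20,2,c); (20,17,c); (20,19,c); (21,5,c); (21,17,c); (21,18,c); (22,6,c); (22,18,c); (22,19,c); (23,17,c); (23,18,c); (23,19,c)
final:
nodes: 0:vx, 1:vx, 2:vx, 5:vx, 6:vx, 7:vx, 10:vx, 11:vx, 12:vx, 13:tri, 14:tri, 15:tri, 16:tri, 17:vx, 18:vx, 19:vx, 20:tri, 21:tri, 22:tri, 23:tri
edges: (13,0,c); (13,10,c); (13,12,c); (14,1,c); (14,10,c); (14,11,c); (15,5,c); (15,11,c); (15,12,c); (16,10,c); (16,11,c); (16,12,c); (20,2,c); (20,17,c); (20,19,c); (21,5,c); (21,17,c); (21,18,c); (22,6,c); (22,18,c); (22,19,c); (23,17,c); (23,18,c); (23,19,c)


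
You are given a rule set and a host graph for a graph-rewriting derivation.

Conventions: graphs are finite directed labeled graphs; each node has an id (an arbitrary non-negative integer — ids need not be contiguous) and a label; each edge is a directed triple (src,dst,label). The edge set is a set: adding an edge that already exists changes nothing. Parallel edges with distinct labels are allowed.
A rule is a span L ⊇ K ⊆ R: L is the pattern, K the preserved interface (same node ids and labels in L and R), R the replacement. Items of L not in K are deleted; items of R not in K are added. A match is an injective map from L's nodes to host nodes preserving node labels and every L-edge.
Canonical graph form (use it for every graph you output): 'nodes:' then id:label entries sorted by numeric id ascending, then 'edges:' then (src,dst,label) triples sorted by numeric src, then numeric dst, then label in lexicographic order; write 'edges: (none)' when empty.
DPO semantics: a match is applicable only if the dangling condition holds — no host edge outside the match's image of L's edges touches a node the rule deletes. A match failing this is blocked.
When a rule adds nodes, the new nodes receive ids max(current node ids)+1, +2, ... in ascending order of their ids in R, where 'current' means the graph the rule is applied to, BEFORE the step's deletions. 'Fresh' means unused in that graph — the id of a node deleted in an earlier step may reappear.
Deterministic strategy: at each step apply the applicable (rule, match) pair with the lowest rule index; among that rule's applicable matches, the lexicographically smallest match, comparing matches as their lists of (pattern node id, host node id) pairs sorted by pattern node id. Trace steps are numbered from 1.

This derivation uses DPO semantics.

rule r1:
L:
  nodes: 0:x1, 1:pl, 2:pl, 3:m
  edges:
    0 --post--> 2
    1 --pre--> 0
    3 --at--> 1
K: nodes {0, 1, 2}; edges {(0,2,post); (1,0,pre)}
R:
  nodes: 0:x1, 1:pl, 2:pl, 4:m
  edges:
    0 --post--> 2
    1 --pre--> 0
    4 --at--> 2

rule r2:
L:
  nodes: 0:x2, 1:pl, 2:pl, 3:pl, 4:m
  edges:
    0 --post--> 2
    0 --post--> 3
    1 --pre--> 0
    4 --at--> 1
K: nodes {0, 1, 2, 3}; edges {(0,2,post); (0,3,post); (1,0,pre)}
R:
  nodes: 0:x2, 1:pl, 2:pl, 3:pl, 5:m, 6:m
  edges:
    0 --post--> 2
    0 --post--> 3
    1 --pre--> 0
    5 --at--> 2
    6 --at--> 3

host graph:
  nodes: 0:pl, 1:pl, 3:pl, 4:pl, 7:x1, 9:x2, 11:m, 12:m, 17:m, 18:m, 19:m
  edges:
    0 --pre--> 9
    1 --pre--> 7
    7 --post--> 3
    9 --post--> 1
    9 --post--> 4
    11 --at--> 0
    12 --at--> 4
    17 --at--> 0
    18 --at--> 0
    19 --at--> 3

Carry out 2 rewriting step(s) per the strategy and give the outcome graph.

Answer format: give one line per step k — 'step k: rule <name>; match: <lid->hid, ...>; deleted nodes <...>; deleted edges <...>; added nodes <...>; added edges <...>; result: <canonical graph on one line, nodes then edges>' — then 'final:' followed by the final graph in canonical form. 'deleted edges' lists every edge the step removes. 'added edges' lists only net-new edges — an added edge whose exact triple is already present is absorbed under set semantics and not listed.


step 1: rule r2; match: 0->9, 1->0, 2->1, 3->4, 4->11; deleted nodes 11; deleted edges (11,0,at); added nodes 20, 21; added edges (20,1,at); (21,4,at); result: nodes: 0:pl, 1:pl, 3:pl, 4:pl, 7:x1, 9:x2, 12:m, 17:m, 18:m, 19:m, 20:m, 21:m edges: (0,9,pre); (1,7,pre); (7,3,post); (9,1,post); (9,4,post); (12,4,at); (17,0,at); (18,0,at); (19,3,at); (20,1,at); (21,4,at)
step 2: rule r1; match: 0->7, 1->1, 2->3, 3->20; deleted nodes 20; deleted edges (20,1,at); added nodes 22; added edges (22,3,at); result: nodes: 0:pl, 1:pl, 3:pl, 4:pl, 7:x1, 9:x2, 12:m, 17:m, 18:m, 19:m, 21:m, 22:m edges: (0,9,pre); (1,7,pre); (7,3,post); (9,1,post); (9,4,post); (12,4,at); (17,0,at); (18,0,at); (19,3,at); (21,4,at); (22,3,at)
final:
nodes: 0:pl, 1:pl, 3:pl, 4:pl, 7:x1, 9:x2, 12:m, 17:m, 18:m, 19:m, 21:m, 22:m
edges: (0,9,pre); (1,7,pre); (7,3,post); (9,1,post); (9,4,post); (12,4,at); (17,0,at); (18,0,at); (19,3,at); (21,4,at); (22,3,at)


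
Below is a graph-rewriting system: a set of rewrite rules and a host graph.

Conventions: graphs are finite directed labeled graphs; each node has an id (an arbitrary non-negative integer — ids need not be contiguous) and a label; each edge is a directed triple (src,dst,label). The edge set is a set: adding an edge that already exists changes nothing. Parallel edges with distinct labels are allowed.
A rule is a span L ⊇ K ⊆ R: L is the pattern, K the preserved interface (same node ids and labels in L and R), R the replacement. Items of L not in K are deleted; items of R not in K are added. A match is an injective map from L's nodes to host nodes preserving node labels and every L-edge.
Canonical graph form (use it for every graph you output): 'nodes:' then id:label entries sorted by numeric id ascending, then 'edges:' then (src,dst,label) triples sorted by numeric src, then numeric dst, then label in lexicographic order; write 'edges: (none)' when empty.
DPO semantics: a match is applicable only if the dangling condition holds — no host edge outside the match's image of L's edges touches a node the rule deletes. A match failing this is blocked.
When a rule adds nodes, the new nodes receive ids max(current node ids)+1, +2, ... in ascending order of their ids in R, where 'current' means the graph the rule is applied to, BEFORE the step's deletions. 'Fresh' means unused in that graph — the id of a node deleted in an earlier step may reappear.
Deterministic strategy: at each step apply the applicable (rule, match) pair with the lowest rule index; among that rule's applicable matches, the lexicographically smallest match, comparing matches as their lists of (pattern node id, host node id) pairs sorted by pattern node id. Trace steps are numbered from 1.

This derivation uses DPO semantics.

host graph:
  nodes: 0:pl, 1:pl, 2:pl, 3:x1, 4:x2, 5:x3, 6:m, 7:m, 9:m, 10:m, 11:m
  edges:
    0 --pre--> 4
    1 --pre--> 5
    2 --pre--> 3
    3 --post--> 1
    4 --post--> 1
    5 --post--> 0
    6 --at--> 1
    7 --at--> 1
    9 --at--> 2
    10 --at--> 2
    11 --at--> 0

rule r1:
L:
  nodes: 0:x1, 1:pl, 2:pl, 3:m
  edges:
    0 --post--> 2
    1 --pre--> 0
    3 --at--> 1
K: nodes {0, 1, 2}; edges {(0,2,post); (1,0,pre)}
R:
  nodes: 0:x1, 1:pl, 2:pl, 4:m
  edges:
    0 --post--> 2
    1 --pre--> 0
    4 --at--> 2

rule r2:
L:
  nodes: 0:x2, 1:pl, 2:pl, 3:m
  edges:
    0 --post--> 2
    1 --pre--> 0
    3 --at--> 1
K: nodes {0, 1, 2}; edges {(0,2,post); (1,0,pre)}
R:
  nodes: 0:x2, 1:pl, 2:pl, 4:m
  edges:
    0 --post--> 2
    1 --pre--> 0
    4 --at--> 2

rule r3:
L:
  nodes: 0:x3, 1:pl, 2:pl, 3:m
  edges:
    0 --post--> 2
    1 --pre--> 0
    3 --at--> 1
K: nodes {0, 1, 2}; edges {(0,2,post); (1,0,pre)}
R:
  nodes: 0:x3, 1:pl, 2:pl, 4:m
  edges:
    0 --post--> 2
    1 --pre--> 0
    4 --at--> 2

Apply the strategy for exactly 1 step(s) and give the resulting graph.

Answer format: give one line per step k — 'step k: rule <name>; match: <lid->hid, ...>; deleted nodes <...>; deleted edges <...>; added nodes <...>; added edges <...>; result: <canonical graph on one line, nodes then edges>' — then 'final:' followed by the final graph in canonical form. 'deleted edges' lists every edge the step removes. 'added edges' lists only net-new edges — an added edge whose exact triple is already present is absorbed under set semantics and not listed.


step 1: rule r1; match: 0->3, 1->2, 2->1, 3->9; deleted nodes 9; deleted edges (9,2,at); added nodes 12; added edges (12,1,at); result: nodes: 0:pl, 1:pl, 2:pl, 3:x1, 4:x2, 5:x3, 6:m, 7:m, 10:m, 11:m, 12:m edges: (0,4,pre); (1,5,pre); (2,3,pre); (3,1,post); (4,1,post); (5,0,post); (6,1,at); (7,1,at); (10,2,at); (11,0,at); (12,1,at)
final:
nodes: 0:pl, 1:pl, 2:pl, 3:x1, 4:x2, 5:x3, 6:m, 7:m, 10:m, 11:m, 12:m
edges: (0,4,pre); (1,5,pre); (2,3,pre); (3,1,post); (4,1,post); (5,0,post); (6,1,at); (7,1,at); (10,2,at); (11,0,at); (12,1,at)


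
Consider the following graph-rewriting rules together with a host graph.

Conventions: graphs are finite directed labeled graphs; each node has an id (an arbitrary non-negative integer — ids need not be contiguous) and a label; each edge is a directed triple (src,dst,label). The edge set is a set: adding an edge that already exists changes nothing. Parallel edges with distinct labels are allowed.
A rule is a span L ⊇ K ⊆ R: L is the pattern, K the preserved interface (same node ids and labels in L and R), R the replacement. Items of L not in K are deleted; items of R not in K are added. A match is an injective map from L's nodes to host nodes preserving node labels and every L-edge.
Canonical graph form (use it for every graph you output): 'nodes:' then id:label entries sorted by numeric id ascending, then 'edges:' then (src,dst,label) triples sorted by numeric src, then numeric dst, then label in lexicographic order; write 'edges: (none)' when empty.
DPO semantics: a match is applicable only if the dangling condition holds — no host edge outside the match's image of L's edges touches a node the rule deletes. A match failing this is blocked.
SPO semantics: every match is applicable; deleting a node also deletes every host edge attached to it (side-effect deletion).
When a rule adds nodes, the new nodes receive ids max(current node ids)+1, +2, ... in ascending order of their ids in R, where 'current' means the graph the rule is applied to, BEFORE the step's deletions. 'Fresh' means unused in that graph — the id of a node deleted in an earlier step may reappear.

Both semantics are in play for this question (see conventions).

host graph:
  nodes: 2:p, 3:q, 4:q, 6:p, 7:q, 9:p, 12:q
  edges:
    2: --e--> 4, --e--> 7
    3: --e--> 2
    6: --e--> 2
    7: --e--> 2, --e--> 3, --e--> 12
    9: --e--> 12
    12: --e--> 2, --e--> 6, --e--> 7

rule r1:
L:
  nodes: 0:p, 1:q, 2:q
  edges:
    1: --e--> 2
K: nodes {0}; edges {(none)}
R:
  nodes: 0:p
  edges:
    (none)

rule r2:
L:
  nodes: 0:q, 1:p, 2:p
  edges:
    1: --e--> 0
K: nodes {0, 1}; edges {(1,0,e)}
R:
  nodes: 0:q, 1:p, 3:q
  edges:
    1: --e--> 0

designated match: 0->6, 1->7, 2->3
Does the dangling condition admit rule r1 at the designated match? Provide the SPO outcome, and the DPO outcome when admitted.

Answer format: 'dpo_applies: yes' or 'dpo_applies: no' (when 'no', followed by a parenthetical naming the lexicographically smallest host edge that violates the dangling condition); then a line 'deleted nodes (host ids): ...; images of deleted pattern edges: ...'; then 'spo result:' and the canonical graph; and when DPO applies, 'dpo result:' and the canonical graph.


dpo_applies: no
(the rule deletes node 7, which keeps host edge (2,7,e) outside the match image — the dangling condition fails, DPO blocks; SPO proceeds and side-deletes such edges)
deleted nodes (host ids): 3, 7; images of deleted pattern edges: (7,3,e)
spo result:
nodes: 2:p, 4:q, 6:p, 9:p, 12:q
edges: (2,4,e); (6,2,e); (9,12,e); (12,2,e); (12,6,e)


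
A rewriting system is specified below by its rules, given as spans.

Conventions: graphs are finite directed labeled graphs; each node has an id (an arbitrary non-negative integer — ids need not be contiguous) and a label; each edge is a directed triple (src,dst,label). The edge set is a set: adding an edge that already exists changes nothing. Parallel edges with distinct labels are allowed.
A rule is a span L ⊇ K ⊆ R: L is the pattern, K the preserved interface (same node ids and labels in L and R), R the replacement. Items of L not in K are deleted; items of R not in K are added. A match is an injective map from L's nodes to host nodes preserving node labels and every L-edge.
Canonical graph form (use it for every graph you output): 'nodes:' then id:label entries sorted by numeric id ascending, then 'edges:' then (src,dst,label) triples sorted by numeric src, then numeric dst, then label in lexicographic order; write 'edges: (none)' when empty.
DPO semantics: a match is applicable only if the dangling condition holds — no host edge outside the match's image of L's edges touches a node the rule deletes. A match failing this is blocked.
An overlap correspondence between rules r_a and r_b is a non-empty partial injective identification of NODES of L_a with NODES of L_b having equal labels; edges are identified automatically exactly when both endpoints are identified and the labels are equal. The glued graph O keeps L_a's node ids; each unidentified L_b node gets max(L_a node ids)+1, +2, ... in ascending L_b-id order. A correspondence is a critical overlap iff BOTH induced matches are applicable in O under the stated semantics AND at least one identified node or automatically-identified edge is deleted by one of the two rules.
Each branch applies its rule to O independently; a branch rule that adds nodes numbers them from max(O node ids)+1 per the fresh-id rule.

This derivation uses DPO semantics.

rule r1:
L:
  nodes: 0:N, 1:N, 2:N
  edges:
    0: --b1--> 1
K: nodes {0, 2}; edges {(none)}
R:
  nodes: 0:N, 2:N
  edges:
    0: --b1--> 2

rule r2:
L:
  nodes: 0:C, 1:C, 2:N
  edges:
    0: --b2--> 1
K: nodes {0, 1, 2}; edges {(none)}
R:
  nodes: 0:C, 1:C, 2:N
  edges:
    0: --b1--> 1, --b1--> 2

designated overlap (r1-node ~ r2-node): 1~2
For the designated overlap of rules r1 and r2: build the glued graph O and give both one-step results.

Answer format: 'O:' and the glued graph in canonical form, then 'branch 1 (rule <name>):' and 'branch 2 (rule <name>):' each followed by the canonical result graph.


O:
nodes: 0:N, 1:N, 2:N, 3:C, 4:C
edges: (0,1,b1); (3,4,b2)
branch 1 (rule r1):
nodes: 0:N, 2:N, 3:C, 4:C
edges: (0,2,b1); (3,4,b2)
branch 2 (rule r2):
nodes: 0:N, 1:N, 2:N, 3:C, 4:C
edges: (0,1,b1); (3,1,b1); (3,4,b1)


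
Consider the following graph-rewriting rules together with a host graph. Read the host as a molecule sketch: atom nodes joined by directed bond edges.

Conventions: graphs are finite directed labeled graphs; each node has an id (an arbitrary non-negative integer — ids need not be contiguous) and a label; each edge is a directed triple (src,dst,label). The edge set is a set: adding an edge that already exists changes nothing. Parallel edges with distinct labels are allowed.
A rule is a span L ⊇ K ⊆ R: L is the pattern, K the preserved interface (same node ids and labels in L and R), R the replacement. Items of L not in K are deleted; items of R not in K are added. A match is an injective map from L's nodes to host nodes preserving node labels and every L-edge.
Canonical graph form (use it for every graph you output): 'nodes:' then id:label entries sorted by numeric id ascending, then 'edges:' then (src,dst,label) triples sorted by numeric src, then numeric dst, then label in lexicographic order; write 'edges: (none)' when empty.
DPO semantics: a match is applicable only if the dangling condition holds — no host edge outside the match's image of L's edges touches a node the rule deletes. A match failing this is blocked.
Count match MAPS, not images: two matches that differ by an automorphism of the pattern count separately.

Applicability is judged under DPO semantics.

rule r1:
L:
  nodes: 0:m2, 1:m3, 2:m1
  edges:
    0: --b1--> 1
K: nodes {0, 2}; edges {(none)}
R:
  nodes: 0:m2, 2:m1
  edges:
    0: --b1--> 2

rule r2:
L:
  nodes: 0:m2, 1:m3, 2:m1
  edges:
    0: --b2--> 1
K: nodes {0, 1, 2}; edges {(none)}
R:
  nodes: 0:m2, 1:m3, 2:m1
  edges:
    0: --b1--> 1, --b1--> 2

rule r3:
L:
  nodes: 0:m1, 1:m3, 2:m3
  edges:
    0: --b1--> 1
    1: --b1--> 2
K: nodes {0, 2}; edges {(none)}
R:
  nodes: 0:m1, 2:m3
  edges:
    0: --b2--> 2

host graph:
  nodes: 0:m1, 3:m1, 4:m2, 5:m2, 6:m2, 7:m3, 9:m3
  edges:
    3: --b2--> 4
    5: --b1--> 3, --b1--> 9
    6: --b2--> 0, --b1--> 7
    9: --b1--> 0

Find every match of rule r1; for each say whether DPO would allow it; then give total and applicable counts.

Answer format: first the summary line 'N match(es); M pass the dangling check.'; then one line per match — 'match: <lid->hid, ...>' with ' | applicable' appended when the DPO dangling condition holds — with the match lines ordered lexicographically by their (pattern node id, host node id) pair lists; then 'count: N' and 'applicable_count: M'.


4 match(es); 2 pass the dangling check.
match: 0->5, 1->9, 2->0
match: 0->5, 1->9, 2->3
match: 0->6, 1->7, 2->0 | applicable
match: 0->6, 1->7, 2->3 | applicable
count: 4
applicable_count: 2


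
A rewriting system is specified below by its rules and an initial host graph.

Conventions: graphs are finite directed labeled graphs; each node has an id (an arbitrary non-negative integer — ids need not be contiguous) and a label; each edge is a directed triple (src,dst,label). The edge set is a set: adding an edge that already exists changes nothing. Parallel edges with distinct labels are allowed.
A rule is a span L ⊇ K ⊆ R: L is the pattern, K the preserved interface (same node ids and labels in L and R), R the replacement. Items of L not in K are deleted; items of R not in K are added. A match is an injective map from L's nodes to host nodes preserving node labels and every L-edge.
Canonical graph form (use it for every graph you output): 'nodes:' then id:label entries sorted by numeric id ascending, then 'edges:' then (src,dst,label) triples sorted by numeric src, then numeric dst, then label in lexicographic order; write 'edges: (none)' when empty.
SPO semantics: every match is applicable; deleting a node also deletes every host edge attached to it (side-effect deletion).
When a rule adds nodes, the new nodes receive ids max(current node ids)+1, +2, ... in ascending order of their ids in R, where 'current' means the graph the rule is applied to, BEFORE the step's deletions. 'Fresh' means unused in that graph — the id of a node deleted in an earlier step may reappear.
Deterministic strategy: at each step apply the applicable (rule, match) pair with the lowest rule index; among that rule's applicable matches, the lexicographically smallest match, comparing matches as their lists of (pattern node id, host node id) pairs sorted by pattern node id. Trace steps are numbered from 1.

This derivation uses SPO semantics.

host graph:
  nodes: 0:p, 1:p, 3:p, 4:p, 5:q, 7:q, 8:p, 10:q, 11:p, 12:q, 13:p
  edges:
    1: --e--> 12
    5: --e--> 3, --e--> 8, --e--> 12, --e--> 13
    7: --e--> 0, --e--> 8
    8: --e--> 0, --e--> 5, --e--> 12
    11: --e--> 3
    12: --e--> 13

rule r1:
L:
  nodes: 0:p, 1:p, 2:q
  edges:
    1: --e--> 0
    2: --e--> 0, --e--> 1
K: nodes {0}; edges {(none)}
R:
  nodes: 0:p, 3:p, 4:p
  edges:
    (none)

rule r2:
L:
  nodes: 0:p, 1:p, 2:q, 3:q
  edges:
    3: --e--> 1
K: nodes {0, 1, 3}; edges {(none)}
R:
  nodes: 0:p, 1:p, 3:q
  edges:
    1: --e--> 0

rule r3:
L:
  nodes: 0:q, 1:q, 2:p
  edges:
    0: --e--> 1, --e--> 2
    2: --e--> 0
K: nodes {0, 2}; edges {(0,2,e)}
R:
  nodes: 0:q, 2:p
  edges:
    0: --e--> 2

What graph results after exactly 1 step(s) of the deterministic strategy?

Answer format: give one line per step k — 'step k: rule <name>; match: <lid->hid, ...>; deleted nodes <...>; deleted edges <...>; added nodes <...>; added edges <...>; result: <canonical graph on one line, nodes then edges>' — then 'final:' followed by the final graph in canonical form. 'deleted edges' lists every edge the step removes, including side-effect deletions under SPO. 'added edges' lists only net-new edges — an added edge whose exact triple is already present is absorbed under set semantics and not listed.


step 1: rule r1; match: 0->0, 1->8, 2->7; deleted nodes 7, 8; deleted edges (5,8,e); (7,0,e); (7,8,e); (8,0,e); (8,5,e); (8,12,e); added nodes 14, 15; added edges (none); result: nodes: 0:p, 1:p, 3:p, 4:p, 5:q, 10:q, 11:p, 12:q, 13:p, 14:p, 15:p edges: (1,12,e); (5,3,e); (5,12,e); (5,13,e); (11,3,e); (12,13,e)
final:
nodes: 0:p, 1:p, 3:p, 4:p, 5:q, 10:q, 11:p, 12:q, 13:p, 14:p, 15:p
edges: (1,12,e); (5,3,e); (5,12,e); (5,13,e); (11,3,e); (12,13,e)


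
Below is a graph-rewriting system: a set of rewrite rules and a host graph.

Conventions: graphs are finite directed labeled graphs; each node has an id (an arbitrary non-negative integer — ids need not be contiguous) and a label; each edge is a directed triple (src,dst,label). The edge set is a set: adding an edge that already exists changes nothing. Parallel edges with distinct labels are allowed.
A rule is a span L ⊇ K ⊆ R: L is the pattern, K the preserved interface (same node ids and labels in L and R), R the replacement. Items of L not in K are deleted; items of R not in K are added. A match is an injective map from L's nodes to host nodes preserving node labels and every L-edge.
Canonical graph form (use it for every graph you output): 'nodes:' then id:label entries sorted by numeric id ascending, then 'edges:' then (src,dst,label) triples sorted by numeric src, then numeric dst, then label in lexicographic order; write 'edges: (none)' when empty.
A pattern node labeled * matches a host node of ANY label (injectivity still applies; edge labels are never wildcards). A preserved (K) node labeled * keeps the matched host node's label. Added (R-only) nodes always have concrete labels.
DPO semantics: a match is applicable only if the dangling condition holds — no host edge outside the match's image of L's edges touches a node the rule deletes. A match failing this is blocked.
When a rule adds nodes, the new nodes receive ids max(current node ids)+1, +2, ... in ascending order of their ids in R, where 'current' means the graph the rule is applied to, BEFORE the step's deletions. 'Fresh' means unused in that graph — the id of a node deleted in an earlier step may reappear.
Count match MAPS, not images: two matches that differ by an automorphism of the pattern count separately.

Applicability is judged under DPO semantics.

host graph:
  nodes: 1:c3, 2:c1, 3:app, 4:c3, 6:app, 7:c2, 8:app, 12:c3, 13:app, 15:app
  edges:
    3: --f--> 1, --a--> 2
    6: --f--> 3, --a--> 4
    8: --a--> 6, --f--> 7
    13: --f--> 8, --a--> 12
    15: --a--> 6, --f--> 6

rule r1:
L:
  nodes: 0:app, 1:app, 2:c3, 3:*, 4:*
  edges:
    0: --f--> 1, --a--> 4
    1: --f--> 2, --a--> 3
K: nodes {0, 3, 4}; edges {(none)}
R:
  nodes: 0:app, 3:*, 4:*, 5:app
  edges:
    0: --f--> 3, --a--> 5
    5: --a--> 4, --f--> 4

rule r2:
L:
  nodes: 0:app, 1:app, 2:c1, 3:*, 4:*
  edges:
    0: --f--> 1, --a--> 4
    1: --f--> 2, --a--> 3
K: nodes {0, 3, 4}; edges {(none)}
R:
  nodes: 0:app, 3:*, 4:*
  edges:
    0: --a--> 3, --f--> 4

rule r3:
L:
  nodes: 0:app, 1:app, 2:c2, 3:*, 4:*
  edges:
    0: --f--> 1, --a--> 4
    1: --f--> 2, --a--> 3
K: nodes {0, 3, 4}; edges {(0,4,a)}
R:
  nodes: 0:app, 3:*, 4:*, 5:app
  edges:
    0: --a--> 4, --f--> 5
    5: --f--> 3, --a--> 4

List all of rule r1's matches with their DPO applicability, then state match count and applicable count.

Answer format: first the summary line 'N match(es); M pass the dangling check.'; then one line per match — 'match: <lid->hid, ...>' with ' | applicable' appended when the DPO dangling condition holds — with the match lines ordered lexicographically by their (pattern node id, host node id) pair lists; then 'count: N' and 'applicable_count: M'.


1 match(es); 1 pass the dangling check.
match: 0->6, 1->3, 2->1, 3->2, 4->4 | applicable
count: 1
applicable_count: 1


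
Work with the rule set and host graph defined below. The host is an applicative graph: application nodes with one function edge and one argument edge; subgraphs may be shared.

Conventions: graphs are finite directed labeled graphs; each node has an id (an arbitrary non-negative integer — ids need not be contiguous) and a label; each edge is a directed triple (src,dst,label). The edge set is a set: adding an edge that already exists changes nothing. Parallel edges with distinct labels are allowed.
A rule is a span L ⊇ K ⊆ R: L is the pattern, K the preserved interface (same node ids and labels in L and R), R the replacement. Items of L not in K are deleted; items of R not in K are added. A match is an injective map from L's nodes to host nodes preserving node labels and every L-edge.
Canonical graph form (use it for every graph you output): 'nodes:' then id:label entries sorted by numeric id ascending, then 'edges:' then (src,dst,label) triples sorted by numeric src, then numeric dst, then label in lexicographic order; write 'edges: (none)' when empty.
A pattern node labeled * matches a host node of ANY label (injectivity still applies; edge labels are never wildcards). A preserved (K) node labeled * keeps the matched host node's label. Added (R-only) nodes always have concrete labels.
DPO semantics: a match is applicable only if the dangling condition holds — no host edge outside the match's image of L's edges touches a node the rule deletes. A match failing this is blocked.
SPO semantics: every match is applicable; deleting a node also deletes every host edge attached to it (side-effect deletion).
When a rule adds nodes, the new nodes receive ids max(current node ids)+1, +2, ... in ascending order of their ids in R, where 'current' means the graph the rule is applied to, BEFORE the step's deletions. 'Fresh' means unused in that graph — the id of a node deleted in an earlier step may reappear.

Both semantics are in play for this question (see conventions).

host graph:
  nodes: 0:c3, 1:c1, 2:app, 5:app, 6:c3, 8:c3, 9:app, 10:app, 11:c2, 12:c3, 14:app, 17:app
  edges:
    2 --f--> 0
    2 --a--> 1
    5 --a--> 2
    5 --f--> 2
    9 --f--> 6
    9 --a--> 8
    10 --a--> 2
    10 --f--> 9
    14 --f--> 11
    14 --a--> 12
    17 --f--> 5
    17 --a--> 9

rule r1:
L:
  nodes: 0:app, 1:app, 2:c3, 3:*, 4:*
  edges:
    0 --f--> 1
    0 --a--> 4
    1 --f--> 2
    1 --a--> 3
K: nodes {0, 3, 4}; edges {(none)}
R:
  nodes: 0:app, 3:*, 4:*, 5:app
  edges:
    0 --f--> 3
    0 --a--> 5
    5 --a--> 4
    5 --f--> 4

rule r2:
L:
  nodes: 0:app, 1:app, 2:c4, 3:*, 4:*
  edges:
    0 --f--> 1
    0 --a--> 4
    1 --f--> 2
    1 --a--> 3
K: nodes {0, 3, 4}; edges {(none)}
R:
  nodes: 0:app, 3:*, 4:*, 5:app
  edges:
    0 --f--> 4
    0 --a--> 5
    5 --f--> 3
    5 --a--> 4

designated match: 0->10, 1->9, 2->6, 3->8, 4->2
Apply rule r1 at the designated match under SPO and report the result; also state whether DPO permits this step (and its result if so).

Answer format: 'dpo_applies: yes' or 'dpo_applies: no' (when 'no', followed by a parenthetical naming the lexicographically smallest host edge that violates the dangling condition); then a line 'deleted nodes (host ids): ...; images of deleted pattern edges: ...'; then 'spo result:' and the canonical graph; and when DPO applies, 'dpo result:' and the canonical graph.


dpo_applies: no
(the rule deletes node 9, which keeps host edge (17,9,a) outside the match image — the dangling condition fails, DPO blocks; SPO proceeds and side-deletes such edges)
deleted nodes (host ids): 6, 9; images of deleted pattern edges: (9,6,f); (9,8,a); (10,2,a); (10,9,f)
spo result:
nodes: 0:c3, 1:c1, 2:app, 5:app, 8:c3, 10:app, 11:c2, 12:c3, 14:app, 17:app, 18:app
edges: (2,0,f); (2,1,a); (5,2,a); (5,2,f); (10,8,f); (10,18,a); (14,11,f); (14,12,a); (17,5,f); (18,2,a); (18,2,f)


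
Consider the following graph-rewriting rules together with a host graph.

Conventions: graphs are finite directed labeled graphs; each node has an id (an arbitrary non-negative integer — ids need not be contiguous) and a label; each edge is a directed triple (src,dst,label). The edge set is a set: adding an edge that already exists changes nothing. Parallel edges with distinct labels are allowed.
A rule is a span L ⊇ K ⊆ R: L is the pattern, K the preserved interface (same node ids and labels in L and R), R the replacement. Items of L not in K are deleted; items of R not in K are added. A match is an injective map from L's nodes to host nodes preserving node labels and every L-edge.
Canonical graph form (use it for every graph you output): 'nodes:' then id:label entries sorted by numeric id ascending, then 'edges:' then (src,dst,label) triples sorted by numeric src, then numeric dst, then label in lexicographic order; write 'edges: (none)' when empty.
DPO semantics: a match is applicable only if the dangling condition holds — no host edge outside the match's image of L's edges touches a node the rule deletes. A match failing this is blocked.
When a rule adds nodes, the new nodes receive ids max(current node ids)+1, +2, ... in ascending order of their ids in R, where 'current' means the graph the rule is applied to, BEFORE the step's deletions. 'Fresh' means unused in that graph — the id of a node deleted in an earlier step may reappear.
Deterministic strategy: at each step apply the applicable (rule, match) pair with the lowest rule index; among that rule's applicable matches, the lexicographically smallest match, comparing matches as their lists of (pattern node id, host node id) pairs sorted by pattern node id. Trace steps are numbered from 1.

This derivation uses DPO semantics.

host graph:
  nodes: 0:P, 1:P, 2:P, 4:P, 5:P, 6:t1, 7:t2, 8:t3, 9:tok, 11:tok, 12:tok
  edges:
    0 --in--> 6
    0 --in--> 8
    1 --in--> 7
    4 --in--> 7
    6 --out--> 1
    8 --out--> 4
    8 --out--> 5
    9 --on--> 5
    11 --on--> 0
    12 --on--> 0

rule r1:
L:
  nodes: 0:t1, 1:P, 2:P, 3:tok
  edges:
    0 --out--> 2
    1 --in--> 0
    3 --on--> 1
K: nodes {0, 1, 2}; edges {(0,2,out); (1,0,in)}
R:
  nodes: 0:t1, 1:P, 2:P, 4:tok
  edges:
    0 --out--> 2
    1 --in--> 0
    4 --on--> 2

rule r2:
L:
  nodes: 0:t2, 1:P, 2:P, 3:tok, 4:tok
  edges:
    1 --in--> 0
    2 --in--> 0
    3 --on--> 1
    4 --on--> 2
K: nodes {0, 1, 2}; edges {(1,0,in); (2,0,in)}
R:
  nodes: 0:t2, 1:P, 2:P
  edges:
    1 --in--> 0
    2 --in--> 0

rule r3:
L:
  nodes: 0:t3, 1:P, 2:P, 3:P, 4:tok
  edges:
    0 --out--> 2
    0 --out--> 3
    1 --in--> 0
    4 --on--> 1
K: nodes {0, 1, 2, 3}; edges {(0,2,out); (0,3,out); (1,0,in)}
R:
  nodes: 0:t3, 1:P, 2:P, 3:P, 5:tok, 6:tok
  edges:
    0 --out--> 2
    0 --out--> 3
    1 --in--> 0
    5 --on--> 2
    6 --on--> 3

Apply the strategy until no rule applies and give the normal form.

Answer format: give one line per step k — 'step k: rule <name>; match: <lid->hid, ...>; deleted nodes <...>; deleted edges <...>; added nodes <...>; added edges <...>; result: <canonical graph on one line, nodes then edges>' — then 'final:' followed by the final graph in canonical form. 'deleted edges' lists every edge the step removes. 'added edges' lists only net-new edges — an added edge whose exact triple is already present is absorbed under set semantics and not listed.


step 1: rule r1; match: 0->6, 1->0, 2->1, 3->11; deleted nodes 11; deleted edges (11,0,on); added nodes 13; added edges (13,1,on); result: nodes: 0:P, 1:P, 2:P, 4:P, 5:P, 6:t1, 7:t2, 8:t3, 9:tok, 12:tok, 13:tok edges: (0,6,in); (0,8,in); (1,7,in); (4,7,in); (6,1,out); (8,4,out); (8,5,out); (9,5,on); (12,0,on); (13,1,on)
step 2: rule r1; match: 0->6, 1->0, 2->1, 3->12; deleted nodes 12; deleted edges (12,0,on); added nodes 14; added edges (14,1,on); result: nodes: 0:P, 1:P, 2:P, 4:P, 5:P, 6:t1, 7:t2, 8:t3, 9:tok, 13:tok, 14:tok edges: (0,6,in); (0,8,in); (1,7,in); (4,7,in); (6,1,out); (8,4,out); (8,5,out); (9,5,on); (13,1,on); (14,1,on)
final:
nodes: 0:P, 1:P, 2:P, 4:P, 5:P, 6:t1, 7:t2, 8:t3, 9:tok, 13:tok, 14:tok
edges: (0,6,in); (0,8,in); (1,7,in); (4,7,in); (6,1,out); (8,4,out); (8,5,out); (9,5,on); (13,1,on); (14,1,on)


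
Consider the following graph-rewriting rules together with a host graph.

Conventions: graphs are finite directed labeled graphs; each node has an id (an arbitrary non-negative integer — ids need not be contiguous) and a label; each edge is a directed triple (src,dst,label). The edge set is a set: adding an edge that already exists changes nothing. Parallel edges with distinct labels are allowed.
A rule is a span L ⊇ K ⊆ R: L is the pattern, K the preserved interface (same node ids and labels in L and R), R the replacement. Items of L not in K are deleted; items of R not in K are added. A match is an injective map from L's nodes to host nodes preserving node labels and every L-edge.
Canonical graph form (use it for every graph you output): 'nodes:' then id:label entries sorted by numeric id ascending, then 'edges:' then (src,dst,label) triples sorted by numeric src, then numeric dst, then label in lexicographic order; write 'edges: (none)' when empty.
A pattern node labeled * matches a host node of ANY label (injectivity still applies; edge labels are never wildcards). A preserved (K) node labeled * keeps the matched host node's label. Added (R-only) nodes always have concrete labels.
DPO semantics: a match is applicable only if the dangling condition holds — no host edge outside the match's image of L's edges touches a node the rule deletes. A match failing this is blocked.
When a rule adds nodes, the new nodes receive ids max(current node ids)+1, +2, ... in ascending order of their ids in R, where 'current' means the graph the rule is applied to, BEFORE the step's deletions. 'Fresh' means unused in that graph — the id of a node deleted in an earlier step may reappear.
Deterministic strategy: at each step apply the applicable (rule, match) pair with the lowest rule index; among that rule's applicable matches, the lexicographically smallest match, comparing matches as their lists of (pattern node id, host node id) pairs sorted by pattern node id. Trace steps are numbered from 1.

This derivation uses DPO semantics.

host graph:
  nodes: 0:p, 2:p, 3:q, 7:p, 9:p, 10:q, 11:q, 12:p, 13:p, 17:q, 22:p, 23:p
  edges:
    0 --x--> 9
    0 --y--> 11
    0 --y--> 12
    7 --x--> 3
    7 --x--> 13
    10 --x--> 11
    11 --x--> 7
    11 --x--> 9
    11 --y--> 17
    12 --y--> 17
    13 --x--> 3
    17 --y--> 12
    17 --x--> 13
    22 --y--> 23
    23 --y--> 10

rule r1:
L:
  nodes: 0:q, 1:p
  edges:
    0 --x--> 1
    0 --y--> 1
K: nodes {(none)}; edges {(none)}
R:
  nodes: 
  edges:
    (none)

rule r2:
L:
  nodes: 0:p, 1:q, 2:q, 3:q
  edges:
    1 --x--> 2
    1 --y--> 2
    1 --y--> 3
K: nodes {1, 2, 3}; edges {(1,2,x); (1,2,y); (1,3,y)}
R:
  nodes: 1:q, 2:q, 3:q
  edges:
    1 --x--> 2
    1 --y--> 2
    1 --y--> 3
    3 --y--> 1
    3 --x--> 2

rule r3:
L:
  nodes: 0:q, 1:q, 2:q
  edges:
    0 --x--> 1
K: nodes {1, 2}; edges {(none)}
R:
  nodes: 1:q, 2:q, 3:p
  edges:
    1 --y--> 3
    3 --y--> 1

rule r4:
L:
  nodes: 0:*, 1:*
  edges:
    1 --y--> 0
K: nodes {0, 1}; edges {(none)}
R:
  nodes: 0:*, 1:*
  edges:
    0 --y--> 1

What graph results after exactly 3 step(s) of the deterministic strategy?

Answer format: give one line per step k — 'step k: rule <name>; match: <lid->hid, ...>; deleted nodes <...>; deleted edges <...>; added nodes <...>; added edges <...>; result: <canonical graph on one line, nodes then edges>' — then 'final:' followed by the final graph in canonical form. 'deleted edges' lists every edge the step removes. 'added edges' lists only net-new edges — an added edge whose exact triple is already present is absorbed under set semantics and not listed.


step 1: rule r4; match: 0->10, 1->23; deleted nodes (none); deleted edges (23,10,y); added nodes (none); added edges (10,23,y); result: nodes: 0:p, 2:p, 3:q, 7:p, 9:p, 10:q, 11:q, 12:p, 13:p, 17:q, 22:p, 23:p edges: (0,9,x); (0,11,y); (0,12,y); (7,3,x); (7,13,x); (10,11,x); (10,23,y); (11,7,x); (11,9,x); (11,17,y); (12,17,y); (13,3,x); (17,12,y); (17,13,x); (22,23,y)
step 2: rule r4; match: 0->11, 1->0; deleted nodes (none); deleted edges (0,11,y); added nodes (none); added edges (11,0,y); result: nodes: 0:p, 2:p, 3:q, 7:p, 9:p, 10:q, 11:q, 12:p, 13:p, 17:q, 22:p, 23:p edges: (0,9,x); (0,12,y); (7,3,x); (7,13,x); (10,11,x); (10,23,y); (11,0,y); (11,7,x); (11,9,x); (11,17,y); (12,17,y); (13,3,x); (17,12,y); (17,13,x); (22,23,y)
step 3: rule r4; match: 0->0, 1->11; deleted nodes (none); deleted edges (11,0,y); added nodes (none); added edges (0,11,y); result: nodes: 0:p, 2:p, 3:q, 7:p, 9:p, 10:q, 11:q, 12:p, 13:p, 17:q, 22:p, 23:p edges: (0,9,x); (0,11,y); (0,12,y); (7,3,x); (7,13,x); (10,11,x); (10,23,y); (11,7,x); (11,9,x); (11,17,y); (12,17,y); (13,3,x); (17,12,y); (17,13,x); (22,23,y)
final:
nodes: 0:p, 2:p, 3:q, 7:p, 9:p, 10:q, 11:q, 12:p, 13:p, 17:q, 22:p, 23:p
edges: (0,9,x); (0,11,y); (0,12,y); (7,3,x); (7,13,x); (10,11,x); (10,23,y); (11,7,x); (11,9,x); (11,17,y); (12,17,y); (13,3,x); (17,12,y); (17,13,x); (22,23,y)
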